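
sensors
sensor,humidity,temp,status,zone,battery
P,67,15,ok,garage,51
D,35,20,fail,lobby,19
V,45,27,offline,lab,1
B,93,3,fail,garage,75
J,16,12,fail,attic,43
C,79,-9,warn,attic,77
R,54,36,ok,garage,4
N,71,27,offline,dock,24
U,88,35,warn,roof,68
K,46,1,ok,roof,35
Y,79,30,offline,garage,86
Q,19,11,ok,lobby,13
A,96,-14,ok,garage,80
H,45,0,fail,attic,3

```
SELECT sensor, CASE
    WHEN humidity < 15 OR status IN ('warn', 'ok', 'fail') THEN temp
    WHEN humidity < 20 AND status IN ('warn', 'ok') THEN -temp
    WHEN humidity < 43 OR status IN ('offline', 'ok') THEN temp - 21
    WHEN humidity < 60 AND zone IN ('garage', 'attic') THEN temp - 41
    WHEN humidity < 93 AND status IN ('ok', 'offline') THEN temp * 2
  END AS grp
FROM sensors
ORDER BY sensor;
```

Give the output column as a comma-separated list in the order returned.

sensor=A: humidity < 15 OR status IN ('warn', 'ok', 'fail') → -14
sensor=B: humidity < 15 OR status IN ('warn', 'ok', 'fail') → 3
sensor=C: humidity < 15 OR status IN ('warn', 'ok', 'fail') → -9
sensor=D: humidity < 15 OR status IN ('warn', 'ok', 'fail') → 20
sensor=H: humidity < 15 OR status IN ('warn', 'ok', 'fail') → 0
sensor=J: humidity < 15 OR status IN ('warn', 'ok', 'fail') → 12
sensor=K: humidity < 15 OR status IN ('warn', 'ok', 'fail') → 1
sensor=N: humidity < 43 OR status IN ('offline', 'ok') → 6
sensor=P: humidity < 15 OR status IN ('warn', 'ok', 'fail') → 15
sensor=Q: humidity < 15 OR status IN ('warn', 'ok', 'fail') → 11
sensor=R: humidity < 15 OR status IN ('warn', 'ok', 'fail') → 36
sensor=U: humidity < 15 OR status IN ('warn', 'ok', 'fail') → 35
sensor=V: humidity < 43 OR status IN ('offline', 'ok') → 6
sensor=Y: humidity < 43 OR status IN ('offline', 'ok') → 9

-14, 3, -9, 20, 0, 12, 1, 6, 15, 11, 36, 35, 6, 9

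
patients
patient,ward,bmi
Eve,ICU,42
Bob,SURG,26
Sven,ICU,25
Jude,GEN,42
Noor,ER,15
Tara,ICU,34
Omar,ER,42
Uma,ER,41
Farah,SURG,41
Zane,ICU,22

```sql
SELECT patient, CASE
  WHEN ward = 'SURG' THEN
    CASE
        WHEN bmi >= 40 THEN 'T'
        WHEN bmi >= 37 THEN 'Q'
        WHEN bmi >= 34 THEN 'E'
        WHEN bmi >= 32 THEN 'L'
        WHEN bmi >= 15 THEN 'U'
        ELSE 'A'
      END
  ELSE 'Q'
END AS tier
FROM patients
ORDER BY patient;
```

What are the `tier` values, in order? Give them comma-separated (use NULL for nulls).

patient=Bob: ward='SURG' → inner[bmi >= 15] → U
patient=Eve: ward='ICU' → outer ELSE → Q
patient=Farah: ward='SURG' → inner[bmi >= 40] → T
patient=Jude: ward='GEN' → outer ELSE → Q
patient=Noor: ward='ER' → outer ELSE → Q
patient=Omar: ward='ER' → outer ELSE → Q
patient=Sven: ward='ICU' → outer ELSE → Q
patient=Tara: ward='ICU' → outer ELSE → Q
patient=Uma: ward='ER' → outer ELSE → Q
patient=Zane: ward='ICU' → outer ELSE → Q

U, Q, T, Q, Q, Q, Q, Q, Q, Q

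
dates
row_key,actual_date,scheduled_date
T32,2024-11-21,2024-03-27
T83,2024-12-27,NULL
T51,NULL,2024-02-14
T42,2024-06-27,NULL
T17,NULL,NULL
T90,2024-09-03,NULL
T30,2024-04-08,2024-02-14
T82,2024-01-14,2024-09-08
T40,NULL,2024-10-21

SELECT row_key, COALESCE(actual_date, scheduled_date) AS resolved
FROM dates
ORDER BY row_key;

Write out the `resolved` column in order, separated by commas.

NULL, 2024-04-08, 2024-11-21, 2024-10-21, 2024-06-27, 2024-02-14, 2024-01-14, 2024-12-27, 2024-09-03

row_key=T17: actual_date=NULL, scheduled_date=NULL (all NULL) → NULL
row_key=T30: actual_date=2024-04-08 → 2024-04-08
row_key=T32: actual_date=2024-11-21 → 2024-11-21
row_key=T40: actual_date=NULL, scheduled_date=2024-10-21 → 2024-10-21
row_key=T42: actual_date=2024-06-27 → 2024-06-27
row_key=T51: actual_date=NULL, scheduled_date=2024-02-14 → 2024-02-14
row_key=T82: actual_date=2024-01-14 → 2024-01-14
row_key=T83: actual_date=2024-12-27 → 2024-12-27
row_key=T90: actual_date=2024-09-03 → 2024-09-03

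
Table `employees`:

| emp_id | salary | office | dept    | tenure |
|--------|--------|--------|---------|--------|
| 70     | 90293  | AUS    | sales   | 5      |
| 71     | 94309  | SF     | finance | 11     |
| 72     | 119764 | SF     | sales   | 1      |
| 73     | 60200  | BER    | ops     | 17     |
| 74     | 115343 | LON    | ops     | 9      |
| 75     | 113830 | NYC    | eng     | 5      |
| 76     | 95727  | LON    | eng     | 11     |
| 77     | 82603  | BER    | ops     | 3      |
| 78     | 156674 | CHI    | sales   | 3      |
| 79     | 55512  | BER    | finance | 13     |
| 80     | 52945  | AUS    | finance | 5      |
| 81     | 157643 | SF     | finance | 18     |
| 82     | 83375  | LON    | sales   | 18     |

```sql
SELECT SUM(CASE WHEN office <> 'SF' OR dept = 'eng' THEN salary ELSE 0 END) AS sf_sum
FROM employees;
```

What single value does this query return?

906502

emp_id=70: ✓ → 90293
emp_id=71: ✗
emp_id=72: ✗
emp_id=73: ✓ → 60200
emp_id=74: ✓ → 115343
emp_id=75: ✓ → 113830
emp_id=76: ✓ → 95727
emp_id=77: ✓ → 82603
emp_id=78: ✓ → 156674
emp_id=79: ✓ → 55512
emp_id=80: ✓ → 52945
emp_id=81: ✗
emp_id=82: ✓ → 83375
sf_sum = 90293 + 60200 + 115343 + 113830 + 95727 + 82603 + 156674 + 55512 + 52945 + 83375 = 906502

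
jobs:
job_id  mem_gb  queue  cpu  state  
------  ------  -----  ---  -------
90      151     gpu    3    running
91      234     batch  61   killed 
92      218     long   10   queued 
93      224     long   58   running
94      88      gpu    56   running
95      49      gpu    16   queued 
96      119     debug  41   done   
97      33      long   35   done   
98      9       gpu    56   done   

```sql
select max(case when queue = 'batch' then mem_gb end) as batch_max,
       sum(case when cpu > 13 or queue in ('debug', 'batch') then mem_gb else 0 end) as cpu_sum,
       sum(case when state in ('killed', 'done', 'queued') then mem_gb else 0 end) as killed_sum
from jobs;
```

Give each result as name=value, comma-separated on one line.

[batch_max: queue = 'batch']
job_id=90: ✗
job_id=91: ✓ → 234
job_id=92: ✗
job_id=93: ✗
job_id=94: ✗
job_id=95: ✗
job_id=96: ✗
job_id=97: ✗
job_id=98: ✗
batch_max = MAX(234) = 234
—
[cpu_sum: cpu > 13 or queue in ('debug', 'batch')]
job_id=90: ✗
job_id=91: ✓ → 234
job_id=92: ✗
job_id=93: ✓ → 224
job_id=94: ✓ → 88
job_id=95: ✓ → 49
job_id=96: ✓ → 119
job_id=97: ✓ → 33
job_id=98: ✓ → 9
cpu_sum = 234 + 224 + 88 + 49 + 119 + 33 + 9 = 756
—
[killed_sum: state in ('killed', 'done', 'queued')]
job_id=90: ✗
job_id=91: ✓ → 234
job_id=92: ✓ → 218
job_id=93: ✗
job_id=94: ✗
job_id=95: ✓ → 49
job_id=96: ✓ → 119
job_id=97: ✓ → 33
job_id=98: ✓ → 9
killed_sum = 234 + 218 + 49 + 119 + 33 + 9 = 662

batch_max=234, cpu_sum=756, killed_sum=662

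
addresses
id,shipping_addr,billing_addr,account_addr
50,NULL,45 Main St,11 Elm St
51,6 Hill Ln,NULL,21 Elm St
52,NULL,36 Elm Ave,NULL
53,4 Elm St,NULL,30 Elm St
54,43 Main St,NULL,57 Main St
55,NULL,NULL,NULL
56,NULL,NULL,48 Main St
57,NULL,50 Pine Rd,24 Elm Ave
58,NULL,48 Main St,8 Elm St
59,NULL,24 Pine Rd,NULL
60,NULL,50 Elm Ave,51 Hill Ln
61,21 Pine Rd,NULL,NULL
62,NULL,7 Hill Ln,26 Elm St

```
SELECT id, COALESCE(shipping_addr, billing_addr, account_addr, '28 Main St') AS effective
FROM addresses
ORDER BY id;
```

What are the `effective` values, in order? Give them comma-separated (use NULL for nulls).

45 Main St, 6 Hill Ln, 36 Elm Ave, 4 Elm St, 43 Main St, 28 Main St, 48 Main St, 50 Pine Rd, 48 Main St, 24 Pine Rd, 50 Elm Ave, 21 Pine Rd, 7 Hill Ln

id=50: shipping_addr=NULL, billing_addr=45 Main St → 45 Main St
id=51: shipping_addr=6 Hill Ln → 6 Hill Ln
id=52: shipping_addr=NULL, billing_addr=36 Elm Ave → 36 Elm Ave
id=53: shipping_addr=4 Elm St → 4 Elm St
id=54: shipping_addr=43 Main St → 43 Main St
id=55: shipping_addr=NULL, billing_addr=NULL, account_addr=NULL, → literal 28 Main St → 28 Main St
id=56: shipping_addr=NULL, billing_addr=NULL, account_addr=48 Main St → 48 Main St
id=57: shipping_addr=NULL, billing_addr=50 Pine Rd → 50 Pine Rd
id=58: shipping_addr=NULL, billing_addr=48 Main St → 48 Main St
id=59: shipping_addr=NULL, billing_addr=24 Pine Rd → 24 Pine Rd
id=60: shipping_addr=NULL, billing_addr=50 Elm Ave → 50 Elm Ave
id=61: shipping_addr=21 Pine Rd → 21 Pine Rd
id=62: shipping_addr=NULL, billing_addr=7 Hill Ln → 7 Hill Ln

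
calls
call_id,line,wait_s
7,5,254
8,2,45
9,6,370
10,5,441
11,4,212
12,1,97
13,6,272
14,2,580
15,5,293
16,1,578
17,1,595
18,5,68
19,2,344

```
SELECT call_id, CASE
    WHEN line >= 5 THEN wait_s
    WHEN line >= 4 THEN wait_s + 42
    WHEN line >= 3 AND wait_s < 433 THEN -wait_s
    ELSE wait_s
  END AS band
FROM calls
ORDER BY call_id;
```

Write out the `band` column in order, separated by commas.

254, 45, 370, 441, 254, 97, 272, 580, 293, 578, 595, 68, 344

call_id=7: line >= 5 → 254
call_id=8: ELSE → 45
call_id=9: line >= 5 → 370
call_id=10: line >= 5 → 441
call_id=11: line >= 4 → 254
call_id=12: ELSE → 97
call_id=13: line >= 5 → 272
call_id=14: ELSE → 580
call_id=15: line >= 5 → 293
call_id=16: ELSE → 578
call_id=17: ELSE → 595
call_id=18: line >= 5 → 68
call_id=19: ELSE → 344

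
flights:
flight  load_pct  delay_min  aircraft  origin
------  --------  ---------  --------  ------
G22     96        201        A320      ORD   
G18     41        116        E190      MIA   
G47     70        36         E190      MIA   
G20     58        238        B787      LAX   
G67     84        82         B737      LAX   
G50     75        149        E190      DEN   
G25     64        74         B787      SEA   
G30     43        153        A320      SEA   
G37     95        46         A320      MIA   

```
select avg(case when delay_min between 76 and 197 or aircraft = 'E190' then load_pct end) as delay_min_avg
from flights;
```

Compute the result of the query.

62.6

flight=G22: ✗
flight=G18: ✓ → 41
flight=G47: ✓ → 70
flight=G20: ✗
flight=G67: ✓ → 84
flight=G50: ✓ → 75
flight=G25: ✗
flight=G30: ✓ → 43
flight=G37: ✗
delay_min_avg = (41 + 70 + 84 + 75 + 43) / 5 = 62.6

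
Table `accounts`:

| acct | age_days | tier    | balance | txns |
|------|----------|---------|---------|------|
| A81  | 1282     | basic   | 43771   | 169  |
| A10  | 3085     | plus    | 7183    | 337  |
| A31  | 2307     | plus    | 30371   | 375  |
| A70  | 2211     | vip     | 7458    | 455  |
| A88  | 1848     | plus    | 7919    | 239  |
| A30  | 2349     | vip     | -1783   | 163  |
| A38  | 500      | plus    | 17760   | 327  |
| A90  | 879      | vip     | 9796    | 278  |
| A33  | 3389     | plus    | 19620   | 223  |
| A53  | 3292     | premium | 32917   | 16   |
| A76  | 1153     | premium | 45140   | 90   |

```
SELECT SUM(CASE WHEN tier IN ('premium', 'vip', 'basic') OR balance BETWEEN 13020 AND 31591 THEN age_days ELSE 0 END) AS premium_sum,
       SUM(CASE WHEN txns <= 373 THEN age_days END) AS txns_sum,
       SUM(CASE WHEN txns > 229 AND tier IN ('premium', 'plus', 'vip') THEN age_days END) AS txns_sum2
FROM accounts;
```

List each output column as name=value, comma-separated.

[premium_sum: tier IN ('premium', 'vip', 'basic') OR balance BETWEEN 13020 AND 31591]
acct=A81: ✓ → 1282
acct=A10: ✗
acct=A31: ✓ → 2307
acct=A70: ✓ → 2211
acct=A88: ✗
acct=A30: ✓ → 2349
acct=A38: ✓ → 500
acct=A90: ✓ → 879
acct=A33: ✓ → 3389
acct=A53: ✓ → 3292
acct=A76: ✓ → 1153
premium_sum = 1282 + 2307 + 2211 + 2349 + 500 + 879 + 3389 + 3292 + 1153 = 17362
—
[txns_sum: txns <= 373]
acct=A81: ✓ → 1282
acct=A10: ✓ → 3085
acct=A31: ✗
acct=A70: ✗
acct=A88: ✓ → 1848
acct=A30: ✓ → 2349
acct=A38: ✓ → 500
acct=A90: ✓ → 879
acct=A33: ✓ → 3389
acct=A53: ✓ → 3292
acct=A76: ✓ → 1153
txns_sum = 1282 + 3085 + 1848 + 2349 + 500 + 879 + 3389 + 3292 + 1153 = 17777
—
[txns_sum2: txns > 229 AND tier IN ('premium', 'plus', 'vip')]
acct=A81: ✗
acct=A10: ✓ → 3085
acct=A31: ✓ → 2307
acct=A70: ✓ → 2211
acct=A88: ✓ → 1848
acct=A30: ✗
acct=A38: ✓ → 500
acct=A90: ✓ → 879
acct=A33: ✗
acct=A53: ✗
acct=A76: ✗
txns_sum2 = 3085 + 2307 + 2211 + 1848 + 500 + 879 = 10830

premium_sum=17362, txns_sum=17777, txns_sum2=10830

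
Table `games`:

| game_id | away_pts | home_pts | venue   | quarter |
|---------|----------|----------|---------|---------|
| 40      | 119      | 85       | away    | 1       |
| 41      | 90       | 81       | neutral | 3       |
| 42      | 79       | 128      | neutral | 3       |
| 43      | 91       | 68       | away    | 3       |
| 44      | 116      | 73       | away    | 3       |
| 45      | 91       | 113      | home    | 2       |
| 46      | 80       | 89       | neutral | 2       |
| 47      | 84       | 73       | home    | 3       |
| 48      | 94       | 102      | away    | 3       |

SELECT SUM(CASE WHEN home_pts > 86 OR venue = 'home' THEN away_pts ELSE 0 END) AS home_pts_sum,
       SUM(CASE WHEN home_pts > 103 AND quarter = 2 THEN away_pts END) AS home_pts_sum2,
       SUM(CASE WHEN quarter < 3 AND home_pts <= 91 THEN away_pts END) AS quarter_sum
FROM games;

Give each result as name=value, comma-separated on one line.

home_pts_sum=428, home_pts_sum2=91, quarter_sum=199

[home_pts_sum: home_pts > 86 OR venue = 'home']
game_id=40: ✗
game_id=41: ✗
game_id=42: ✓ → 79
game_id=43: ✗
game_id=44: ✗
game_id=45: ✓ → 91
game_id=46: ✓ → 80
game_id=47: ✓ → 84
game_id=48: ✓ → 94
home_pts_sum = 79 + 91 + 80 + 84 + 94 = 428
—
[home_pts_sum2: home_pts > 103 AND quarter = 2]
game_id=40: ✗
game_id=41: ✗
game_id=42: ✗
game_id=43: ✗
game_id=44: ✗
game_id=45: ✓ → 91
game_id=46: ✗
game_id=47: ✗
game_id=48: ✗
home_pts_sum2 = 91
—
[quarter_sum: quarter < 3 AND home_pts <= 91]
game_id=40: ✓ → 119
game_id=41: ✗
game_id=42: ✗
game_id=43: ✗
game_id=44: ✗
game_id=45: ✗
game_id=46: ✓ → 80
game_id=47: ✗
game_id=48: ✗
quarter_sum = 119 + 80 = 199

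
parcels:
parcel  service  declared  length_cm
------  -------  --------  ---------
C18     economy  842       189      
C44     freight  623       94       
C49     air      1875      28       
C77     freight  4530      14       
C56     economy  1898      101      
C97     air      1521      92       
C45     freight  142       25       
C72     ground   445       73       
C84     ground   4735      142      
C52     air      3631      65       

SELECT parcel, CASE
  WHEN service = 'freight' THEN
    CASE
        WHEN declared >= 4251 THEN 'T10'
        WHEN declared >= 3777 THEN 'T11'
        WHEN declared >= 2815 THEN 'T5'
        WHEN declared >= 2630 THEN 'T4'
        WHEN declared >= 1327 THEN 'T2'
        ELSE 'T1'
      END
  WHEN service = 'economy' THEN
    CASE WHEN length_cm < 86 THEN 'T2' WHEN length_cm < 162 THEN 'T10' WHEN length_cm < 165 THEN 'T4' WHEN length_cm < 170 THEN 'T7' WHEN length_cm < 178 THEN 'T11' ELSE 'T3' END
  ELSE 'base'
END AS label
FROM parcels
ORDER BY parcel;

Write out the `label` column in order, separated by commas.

parcel=C18: service='economy' → inner[ELSE] → T3
parcel=C44: service='freight' → inner[ELSE] → T1
parcel=C45: service='freight' → inner[ELSE] → T1
parcel=C49: service='air' → outer ELSE → base
parcel=C52: service='air' → outer ELSE → base
parcel=C56: service='economy' → inner[length_cm < 162] → T10
parcel=C72: service='ground' → outer ELSE → base
parcel=C77: service='freight' → inner[declared >= 4251] → T10
parcel=C84: service='ground' → outer ELSE → base
parcel=C97: service='air' → outer ELSE → base

T3, T1, T1, base, base, T10, base, T10, base, base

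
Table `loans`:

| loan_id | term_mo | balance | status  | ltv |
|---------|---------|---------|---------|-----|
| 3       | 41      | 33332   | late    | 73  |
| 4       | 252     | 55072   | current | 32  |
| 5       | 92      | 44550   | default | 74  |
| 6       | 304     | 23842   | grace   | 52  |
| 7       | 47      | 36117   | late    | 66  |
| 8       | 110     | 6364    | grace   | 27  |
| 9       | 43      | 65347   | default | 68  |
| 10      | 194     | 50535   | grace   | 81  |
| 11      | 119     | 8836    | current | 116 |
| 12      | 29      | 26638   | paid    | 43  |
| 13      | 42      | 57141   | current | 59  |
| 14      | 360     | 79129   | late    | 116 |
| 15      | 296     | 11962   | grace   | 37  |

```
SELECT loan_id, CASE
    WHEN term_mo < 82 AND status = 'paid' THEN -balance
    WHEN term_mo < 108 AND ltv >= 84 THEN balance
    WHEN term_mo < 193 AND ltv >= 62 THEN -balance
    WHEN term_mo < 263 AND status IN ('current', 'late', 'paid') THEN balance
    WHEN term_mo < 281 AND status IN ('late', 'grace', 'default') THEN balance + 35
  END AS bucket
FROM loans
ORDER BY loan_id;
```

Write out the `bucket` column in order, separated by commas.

loan_id=3: term_mo < 193 AND ltv >= 62 → -33332
loan_id=4: term_mo < 263 AND status IN ('current', 'late', 'paid') → 55072
loan_id=5: term_mo < 193 AND ltv >= 62 → -44550
loan_id=6: (no match → NULL) → NULL
loan_id=7: term_mo < 193 AND ltv >= 62 → -36117
loan_id=8: term_mo < 281 AND status IN ('late', 'grace', 'default') → 6399
loan_id=9: term_mo < 193 AND ltv >= 62 → -65347
loan_id=10: term_mo < 281 AND status IN ('late', 'grace', 'default') → 50570
loan_id=11: term_mo < 193 AND ltv >= 62 → -8836
loan_id=12: term_mo < 82 AND status = 'paid' → -26638
loan_id=13: term_mo < 263 AND status IN ('current', 'late', 'paid') → 57141
loan_id=14: (no match → NULL) → NULL
loan_id=15: (no match → NULL) → NULL

-33332, 55072, -44550, NULL, -36117, 6399, -65347, 50570, -8836, -26638, 57141, NULL, NULL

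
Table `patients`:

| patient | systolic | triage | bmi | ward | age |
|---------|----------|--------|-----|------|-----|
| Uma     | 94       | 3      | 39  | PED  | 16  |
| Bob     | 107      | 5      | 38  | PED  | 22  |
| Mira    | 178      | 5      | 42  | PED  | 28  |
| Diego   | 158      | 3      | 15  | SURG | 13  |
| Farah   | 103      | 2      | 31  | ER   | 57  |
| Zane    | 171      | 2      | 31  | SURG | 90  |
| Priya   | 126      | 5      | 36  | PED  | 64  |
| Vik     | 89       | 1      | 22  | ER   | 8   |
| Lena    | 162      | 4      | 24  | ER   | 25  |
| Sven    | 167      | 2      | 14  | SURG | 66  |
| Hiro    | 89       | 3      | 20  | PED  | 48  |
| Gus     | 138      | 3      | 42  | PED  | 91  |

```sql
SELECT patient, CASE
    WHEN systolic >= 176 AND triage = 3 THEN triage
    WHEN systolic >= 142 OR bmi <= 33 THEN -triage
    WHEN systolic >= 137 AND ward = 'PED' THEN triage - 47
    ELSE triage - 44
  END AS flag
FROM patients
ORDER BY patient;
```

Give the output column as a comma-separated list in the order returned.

patient=Bob: ELSE → -39
patient=Diego: systolic >= 142 OR bmi <= 33 → -3
patient=Farah: systolic >= 142 OR bmi <= 33 → -2
patient=Gus: systolic >= 137 AND ward = 'PED' → -44
patient=Hiro: systolic >= 142 OR bmi <= 33 → -3
patient=Lena: systolic >= 142 OR bmi <= 33 → -4
patient=Mira: systolic >= 142 OR bmi <= 33 → -5
patient=Priya: ELSE → -39
patient=Sven: systolic >= 142 OR bmi <= 33 → -2
patient=Uma: ELSE → -41
patient=Vik: systolic >= 142 OR bmi <= 33 → -1
patient=Zane: systolic >= 142 OR bmi <= 33 → -2

-39, -3, -2, -44, -3, -4, -5, -39, -2, -41, -1, -2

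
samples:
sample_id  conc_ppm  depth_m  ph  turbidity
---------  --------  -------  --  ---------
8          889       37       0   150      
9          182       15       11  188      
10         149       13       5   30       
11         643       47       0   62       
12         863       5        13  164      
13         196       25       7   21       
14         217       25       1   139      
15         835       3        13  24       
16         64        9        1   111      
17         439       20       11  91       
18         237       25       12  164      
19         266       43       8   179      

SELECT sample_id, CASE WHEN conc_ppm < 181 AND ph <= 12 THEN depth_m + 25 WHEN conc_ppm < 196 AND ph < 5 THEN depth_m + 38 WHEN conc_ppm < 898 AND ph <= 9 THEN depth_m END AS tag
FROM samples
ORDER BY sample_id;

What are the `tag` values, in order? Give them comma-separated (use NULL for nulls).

sample_id=8: conc_ppm < 898 AND ph <= 9 → 37
sample_id=9: (no match → NULL) → NULL
sample_id=10: conc_ppm < 181 AND ph <= 12 → 38
sample_id=11: conc_ppm < 898 AND ph <= 9 → 47
sample_id=12: (no match → NULL) → NULL
sample_id=13: conc_ppm < 898 AND ph <= 9 → 25
sample_id=14: conc_ppm < 898 AND ph <= 9 → 25
sample_id=15: (no match → NULL) → NULL
sample_id=16: conc_ppm < 181 AND ph <= 12 → 34
sample_id=17: (no match → NULL) → NULL
sample_id=18: (no match → NULL) → NULL
sample_id=19: conc_ppm < 898 AND ph <= 9 → 43

37, NULL, 38, 47, NULL, 25, 25, NULL, 34, NULL, NULL, 43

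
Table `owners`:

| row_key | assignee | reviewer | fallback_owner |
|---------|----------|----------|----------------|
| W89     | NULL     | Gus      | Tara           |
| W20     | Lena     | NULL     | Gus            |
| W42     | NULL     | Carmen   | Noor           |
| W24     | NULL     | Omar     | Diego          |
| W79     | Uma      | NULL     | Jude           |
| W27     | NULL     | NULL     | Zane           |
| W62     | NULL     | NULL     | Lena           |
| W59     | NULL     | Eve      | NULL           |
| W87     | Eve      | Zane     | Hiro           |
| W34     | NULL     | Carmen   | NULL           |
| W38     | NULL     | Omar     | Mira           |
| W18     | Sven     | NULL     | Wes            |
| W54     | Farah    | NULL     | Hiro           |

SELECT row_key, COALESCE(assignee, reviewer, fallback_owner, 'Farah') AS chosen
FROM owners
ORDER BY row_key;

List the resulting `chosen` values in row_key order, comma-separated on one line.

Sven, Lena, Omar, Zane, Carmen, Omar, Carmen, Farah, Eve, Lena, Uma, Eve, Gus

row_key=W18: assignee=Sven → Sven
row_key=W20: assignee=Lena → Lena
row_key=W24: assignee=NULL, reviewer=Omar → Omar
row_key=W27: assignee=NULL, reviewer=NULL, fallback_owner=Zane → Zane
row_key=W34: assignee=NULL, reviewer=Carmen → Carmen
row_key=W38: assignee=NULL, reviewer=Omar → Omar
row_key=W42: assignee=NULL, reviewer=Carmen → Carmen
row_key=W54: assignee=Farah → Farah
row_key=W59: assignee=NULL, reviewer=Eve → Eve
row_key=W62: assignee=NULL, reviewer=NULL, fallback_owner=Lena → Lena
row_key=W79: assignee=Uma → Uma
row_key=W87: assignee=Eve → Eve
row_key=W89: assignee=NULL, reviewer=Gus → Gus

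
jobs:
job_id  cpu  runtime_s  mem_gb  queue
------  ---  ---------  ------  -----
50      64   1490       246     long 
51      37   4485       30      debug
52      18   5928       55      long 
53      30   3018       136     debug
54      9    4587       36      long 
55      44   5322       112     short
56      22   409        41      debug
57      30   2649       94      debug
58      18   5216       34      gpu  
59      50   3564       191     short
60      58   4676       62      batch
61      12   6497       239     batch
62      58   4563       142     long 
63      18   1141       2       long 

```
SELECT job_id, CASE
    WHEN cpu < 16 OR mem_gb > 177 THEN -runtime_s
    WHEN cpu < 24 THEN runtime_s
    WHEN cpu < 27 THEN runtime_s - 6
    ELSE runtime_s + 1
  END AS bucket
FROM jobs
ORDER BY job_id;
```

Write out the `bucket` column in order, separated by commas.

job_id=50: cpu < 16 OR mem_gb > 177 → -1490
job_id=51: ELSE → 4486
job_id=52: cpu < 24 → 5928
job_id=53: ELSE → 3019
job_id=54: cpu < 16 OR mem_gb > 177 → -4587
job_id=55: ELSE → 5323
job_id=56: cpu < 24 → 409
job_id=57: ELSE → 2650
job_id=58: cpu < 24 → 5216
job_id=59: cpu < 16 OR mem_gb > 177 → -3564
job_id=60: ELSE → 4677
job_id=61: cpu < 16 OR mem_gb > 177 → -6497
job_id=62: ELSE → 4564
job_id=63: cpu < 24 → 1141

-1490, 4486, 5928, 3019, -4587, 5323, 409, 2650, 5216, -3564, 4677, -6497, 4564, 1141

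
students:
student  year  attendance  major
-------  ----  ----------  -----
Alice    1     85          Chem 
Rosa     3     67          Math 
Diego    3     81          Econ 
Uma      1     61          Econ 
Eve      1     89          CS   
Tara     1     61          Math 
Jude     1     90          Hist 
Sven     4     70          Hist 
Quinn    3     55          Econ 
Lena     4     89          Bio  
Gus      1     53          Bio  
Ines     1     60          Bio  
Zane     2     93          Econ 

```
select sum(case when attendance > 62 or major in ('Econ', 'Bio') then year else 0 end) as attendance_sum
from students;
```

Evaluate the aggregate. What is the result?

student=Alice: ✓ → 1
student=Rosa: ✓ → 3
student=Diego: ✓ → 3
student=Uma: ✓ → 1
student=Eve: ✓ → 1
student=Tara: ✗
student=Jude: ✓ → 1
student=Sven: ✓ → 4
student=Quinn: ✓ → 3
student=Lena: ✓ → 4
student=Gus: ✓ → 1
student=Ines: ✓ → 1
student=Zane: ✓ → 2
attendance_sum = 1 + 3 + 3 + 1 + 1 + 1 + 4 + 3 + 4 + 1 + 1 + 2 = 25

25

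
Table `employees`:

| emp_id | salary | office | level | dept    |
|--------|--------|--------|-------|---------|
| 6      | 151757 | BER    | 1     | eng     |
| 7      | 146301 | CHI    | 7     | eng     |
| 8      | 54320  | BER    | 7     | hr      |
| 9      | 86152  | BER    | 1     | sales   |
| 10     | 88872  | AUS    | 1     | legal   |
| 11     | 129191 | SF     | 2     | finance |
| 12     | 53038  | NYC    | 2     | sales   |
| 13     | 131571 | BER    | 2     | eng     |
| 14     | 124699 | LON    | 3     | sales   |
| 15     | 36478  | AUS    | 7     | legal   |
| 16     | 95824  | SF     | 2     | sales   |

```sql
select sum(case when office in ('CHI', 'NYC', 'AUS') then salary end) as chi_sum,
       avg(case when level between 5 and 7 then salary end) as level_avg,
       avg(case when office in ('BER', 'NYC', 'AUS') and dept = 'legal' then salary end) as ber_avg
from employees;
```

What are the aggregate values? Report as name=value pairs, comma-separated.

chi_sum=324689, level_avg=79033, ber_avg=62675

[chi_sum: office in ('CHI', 'NYC', 'AUS')]
emp_id=6: ✗
emp_id=7: ✓ → 146301
emp_id=8: ✗
emp_id=9: ✗
emp_id=10: ✓ → 88872
emp_id=11: ✗
emp_id=12: ✓ → 53038
emp_id=13: ✗
emp_id=14: ✗
emp_id=15: ✓ → 36478
emp_id=16: ✗
chi_sum = 146301 + 88872 + 53038 + 36478 = 324689
—
[level_avg: level between 5 and 7]
emp_id=6: ✗
emp_id=7: ✓ → 146301
emp_id=8: ✓ → 54320
emp_id=9: ✗
emp_id=10: ✗
emp_id=11: ✗
emp_id=12: ✗
emp_id=13: ✗
emp_id=14: ✗
emp_id=15: ✓ → 36478
emp_id=16: ✗
level_avg = (146301 + 54320 + 36478) / 3 = 79033
—
[ber_avg: office in ('BER', 'NYC', 'AUS') and dept = 'legal']
emp_id=6: ✗
emp_id=7: ✗
emp_id=8: ✗
emp_id=9: ✗
emp_id=10: ✓ → 88872
emp_id=11: ✗
emp_id=12: ✗
emp_id=13: ✗
emp_id=14: ✗
emp_id=15: ✓ → 36478
emp_id=16: ✗
ber_avg = (88872 + 36478) / 2 = 62675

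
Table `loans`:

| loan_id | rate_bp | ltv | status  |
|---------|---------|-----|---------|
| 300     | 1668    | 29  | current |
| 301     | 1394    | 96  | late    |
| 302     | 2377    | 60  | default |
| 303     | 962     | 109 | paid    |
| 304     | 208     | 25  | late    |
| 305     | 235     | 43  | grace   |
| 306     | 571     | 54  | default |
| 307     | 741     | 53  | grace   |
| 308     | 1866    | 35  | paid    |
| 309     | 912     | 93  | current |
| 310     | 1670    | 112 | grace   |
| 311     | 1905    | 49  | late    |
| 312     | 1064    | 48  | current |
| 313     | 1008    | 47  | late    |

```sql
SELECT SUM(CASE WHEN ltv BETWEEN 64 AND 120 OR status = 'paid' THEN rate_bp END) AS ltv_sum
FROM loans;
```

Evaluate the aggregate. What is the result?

6804

loan_id=300: ✗
loan_id=301: ✓ → 1394
loan_id=302: ✗
loan_id=303: ✓ → 962
loan_id=304: ✗
loan_id=305: ✗
loan_id=306: ✗
loan_id=307: ✗
loan_id=308: ✓ → 1866
loan_id=309: ✓ → 912
loan_id=310: ✓ → 1670
loan_id=311: ✗
loan_id=312: ✗
loan_id=313: ✗
ltv_sum = 1394 + 962 + 1866 + 912 + 1670 = 6804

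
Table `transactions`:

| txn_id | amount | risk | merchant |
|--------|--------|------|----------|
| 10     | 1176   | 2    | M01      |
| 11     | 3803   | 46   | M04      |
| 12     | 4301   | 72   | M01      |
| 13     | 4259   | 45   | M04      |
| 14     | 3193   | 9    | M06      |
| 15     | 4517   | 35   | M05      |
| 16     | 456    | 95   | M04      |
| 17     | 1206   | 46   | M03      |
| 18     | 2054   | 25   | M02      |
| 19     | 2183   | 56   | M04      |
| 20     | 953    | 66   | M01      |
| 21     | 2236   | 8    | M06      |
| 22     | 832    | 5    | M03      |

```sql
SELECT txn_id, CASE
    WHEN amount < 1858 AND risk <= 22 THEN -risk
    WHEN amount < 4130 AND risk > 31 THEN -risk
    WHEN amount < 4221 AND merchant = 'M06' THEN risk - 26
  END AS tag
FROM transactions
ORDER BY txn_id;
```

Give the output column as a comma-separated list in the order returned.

-2, -46, NULL, NULL, -17, NULL, -95, -46, NULL, -56, -66, -18, -5

txn_id=10: amount < 1858 AND risk <= 22 → -2
txn_id=11: amount < 4130 AND risk > 31 → -46
txn_id=12: (no match → NULL) → NULL
txn_id=13: (no match → NULL) → NULL
txn_id=14: amount < 4221 AND merchant = 'M06' → -17
txn_id=15: (no match → NULL) → NULL
txn_id=16: amount < 4130 AND risk > 31 → -95
txn_id=17: amount < 4130 AND risk > 31 → -46
txn_id=18: (no match → NULL) → NULL
txn_id=19: amount < 4130 AND risk > 31 → -56
txn_id=20: amount < 4130 AND risk > 31 → -66
txn_id=21: amount < 4221 AND merchant = 'M06' → -18
txn_id=22: amount < 1858 AND risk <= 22 → -5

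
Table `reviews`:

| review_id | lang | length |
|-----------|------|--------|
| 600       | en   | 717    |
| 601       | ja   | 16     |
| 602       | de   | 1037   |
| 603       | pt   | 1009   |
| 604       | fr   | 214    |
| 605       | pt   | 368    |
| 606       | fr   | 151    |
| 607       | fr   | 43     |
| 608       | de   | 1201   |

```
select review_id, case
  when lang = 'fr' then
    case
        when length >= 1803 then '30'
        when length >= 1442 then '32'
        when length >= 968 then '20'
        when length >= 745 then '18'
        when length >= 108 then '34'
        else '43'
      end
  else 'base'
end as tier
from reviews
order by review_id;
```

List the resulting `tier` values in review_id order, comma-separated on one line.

base, base, base, base, 34, base, 34, 43, base

review_id=600: lang='en' → outer ELSE → base
review_id=601: lang='ja' → outer ELSE → base
review_id=602: lang='de' → outer ELSE → base
review_id=603: lang='pt' → outer ELSE → base
review_id=604: lang='fr' → inner[length >= 108] → 34
review_id=605: lang='pt' → outer ELSE → base
review_id=606: lang='fr' → inner[length >= 108] → 34
review_id=607: lang='fr' → inner[ELSE] → 43
review_id=608: lang='de' → outer ELSE → base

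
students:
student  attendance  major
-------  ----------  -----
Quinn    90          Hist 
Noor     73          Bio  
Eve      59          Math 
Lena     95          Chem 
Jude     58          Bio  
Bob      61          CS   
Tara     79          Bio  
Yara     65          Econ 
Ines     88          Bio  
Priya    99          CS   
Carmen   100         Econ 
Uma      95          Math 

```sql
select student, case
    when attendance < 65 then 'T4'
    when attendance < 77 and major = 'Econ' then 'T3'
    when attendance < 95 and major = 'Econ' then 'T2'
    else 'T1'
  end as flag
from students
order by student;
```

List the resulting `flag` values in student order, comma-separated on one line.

student=Bob: attendance < 65 → T4
student=Carmen: ELSE → T1
student=Eve: attendance < 65 → T4
student=Ines: ELSE → T1
student=Jude: attendance < 65 → T4
student=Lena: ELSE → T1
student=Noor: ELSE → T1
student=Priya: ELSE → T1
student=Quinn: ELSE → T1
student=Tara: ELSE → T1
student=Uma: ELSE → T1
student=Yara: attendance < 77 and major = 'Econ' → T3

T4, T1, T4, T1, T4, T1, T1, T1, T1, T1, T1, T3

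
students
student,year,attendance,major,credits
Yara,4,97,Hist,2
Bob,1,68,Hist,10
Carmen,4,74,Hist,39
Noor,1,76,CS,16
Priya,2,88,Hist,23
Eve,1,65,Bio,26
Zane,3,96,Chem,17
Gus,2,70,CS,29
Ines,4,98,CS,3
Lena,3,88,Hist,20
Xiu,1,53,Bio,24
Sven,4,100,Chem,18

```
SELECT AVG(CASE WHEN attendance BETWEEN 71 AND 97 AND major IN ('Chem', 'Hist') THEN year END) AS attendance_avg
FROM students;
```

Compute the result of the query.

student=Yara: ✓ → 4
student=Bob: ✗
student=Carmen: ✓ → 4
student=Noor: ✗
student=Priya: ✓ → 2
student=Eve: ✗
student=Zane: ✓ → 3
student=Gus: ✗
student=Ines: ✗
student=Lena: ✓ → 3
student=Xiu: ✗
student=Sven: ✗
attendance_avg = (4 + 4 + 2 + 3 + 3) / 5 = 3.2

3.2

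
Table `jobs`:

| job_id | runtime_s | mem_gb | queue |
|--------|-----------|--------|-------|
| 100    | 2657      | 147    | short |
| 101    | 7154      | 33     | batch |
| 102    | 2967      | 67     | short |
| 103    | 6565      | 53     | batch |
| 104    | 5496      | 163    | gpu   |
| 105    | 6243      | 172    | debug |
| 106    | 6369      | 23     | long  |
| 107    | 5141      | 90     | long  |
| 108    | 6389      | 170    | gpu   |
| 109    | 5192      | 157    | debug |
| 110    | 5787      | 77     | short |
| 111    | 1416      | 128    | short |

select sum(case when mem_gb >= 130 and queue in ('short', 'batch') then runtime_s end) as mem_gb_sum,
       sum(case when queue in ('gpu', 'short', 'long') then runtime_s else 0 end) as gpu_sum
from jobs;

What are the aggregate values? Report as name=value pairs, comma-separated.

[mem_gb_sum: mem_gb >= 130 and queue in ('short', 'batch')]
job_id=100: ✓ → 2657
job_id=101: ✗
job_id=102: ✗
job_id=103: ✗
job_id=104: ✗
job_id=105: ✗
job_id=106: ✗
job_id=107: ✗
job_id=108: ✗
job_id=109: ✗
job_id=110: ✗
job_id=111: ✗
mem_gb_sum = 2657
—
[gpu_sum: queue in ('gpu', 'short', 'long')]
job_id=100: ✓ → 2657
job_id=101: ✗
job_id=102: ✓ → 2967
job_id=103: ✗
job_id=104: ✓ → 5496
job_id=105: ✗
job_id=106: ✓ → 6369
job_id=107: ✓ → 5141
job_id=108: ✓ → 6389
job_id=109: ✗
job_id=110: ✓ → 5787
job_id=111: ✓ → 1416
gpu_sum = 2657 + 2967 + 5496 + 6369 + 5141 + 6389 + 5787 + 1416 = 36222

mem_gb_sum=2657, gpu_sum=36222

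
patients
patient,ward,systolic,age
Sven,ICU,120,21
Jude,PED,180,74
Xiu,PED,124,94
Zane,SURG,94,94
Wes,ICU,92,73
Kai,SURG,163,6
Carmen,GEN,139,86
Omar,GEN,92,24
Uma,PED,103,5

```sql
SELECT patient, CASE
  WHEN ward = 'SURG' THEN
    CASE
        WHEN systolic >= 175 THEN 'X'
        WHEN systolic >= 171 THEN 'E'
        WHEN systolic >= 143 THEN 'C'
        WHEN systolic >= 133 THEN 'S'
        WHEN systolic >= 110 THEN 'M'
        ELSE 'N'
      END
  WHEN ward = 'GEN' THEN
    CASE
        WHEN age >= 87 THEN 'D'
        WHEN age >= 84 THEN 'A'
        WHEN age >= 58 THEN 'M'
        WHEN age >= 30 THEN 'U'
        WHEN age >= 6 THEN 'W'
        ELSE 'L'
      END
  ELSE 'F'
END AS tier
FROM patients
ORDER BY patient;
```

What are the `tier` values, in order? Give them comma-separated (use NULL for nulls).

A, F, C, W, F, F, F, F, N

patient=Carmen: ward='GEN' → inner[age >= 84] → A
patient=Jude: ward='PED' → outer ELSE → F
patient=Kai: ward='SURG' → inner[systolic >= 143] → C
patient=Omar: ward='GEN' → inner[age >= 6] → W
patient=Sven: ward='ICU' → outer ELSE → F
patient=Uma: ward='PED' → outer ELSE → F
patient=Wes: ward='ICU' → outer ELSE → F
patient=Xiu: ward='PED' → outer ELSE → F
patient=Zane: ward='SURG' → inner[ELSE] → N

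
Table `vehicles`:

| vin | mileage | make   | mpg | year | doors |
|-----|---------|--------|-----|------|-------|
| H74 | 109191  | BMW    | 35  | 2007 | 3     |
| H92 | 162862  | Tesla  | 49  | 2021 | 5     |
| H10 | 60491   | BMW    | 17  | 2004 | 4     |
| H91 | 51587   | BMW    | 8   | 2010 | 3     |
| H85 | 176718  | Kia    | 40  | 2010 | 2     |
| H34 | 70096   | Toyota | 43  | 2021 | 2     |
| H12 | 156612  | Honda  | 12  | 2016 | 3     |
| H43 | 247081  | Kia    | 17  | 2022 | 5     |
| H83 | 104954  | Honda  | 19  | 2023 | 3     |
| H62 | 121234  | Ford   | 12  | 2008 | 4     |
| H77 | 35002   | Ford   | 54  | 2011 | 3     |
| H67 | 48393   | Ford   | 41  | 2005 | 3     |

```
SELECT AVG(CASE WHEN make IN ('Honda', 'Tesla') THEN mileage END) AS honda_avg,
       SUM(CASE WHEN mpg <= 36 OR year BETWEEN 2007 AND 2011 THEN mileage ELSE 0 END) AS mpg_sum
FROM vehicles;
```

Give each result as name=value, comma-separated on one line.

[honda_avg: make IN ('Honda', 'Tesla')]
vin=H74: ✗
vin=H92: ✓ → 162862
vin=H10: ✗
vin=H91: ✗
vin=H85: ✗
vin=H34: ✗
vin=H12: ✓ → 156612
vin=H43: ✗
vin=H83: ✓ → 104954
vin=H62: ✗
vin=H77: ✗
vin=H67: ✗
honda_avg = (162862 + 156612 + 104954) / 3 = 141476
—
[mpg_sum: mpg <= 36 OR year BETWEEN 2007 AND 2011]
vin=H74: ✓ → 109191
vin=H92: ✗
vin=H10: ✓ → 60491
vin=H91: ✓ → 51587
vin=H85: ✓ → 176718
vin=H34: ✗
vin=H12: ✓ → 156612
vin=H43: ✓ → 247081
vin=H83: ✓ → 104954
vin=H62: ✓ → 121234
vin=H77: ✓ → 35002
vin=H67: ✗
mpg_sum = 109191 + 60491 + 51587 + 176718 + 156612 + 247081 + 104954 + 121234 + 35002 = 1062870

honda_avg=141476, mpg_sum=1062870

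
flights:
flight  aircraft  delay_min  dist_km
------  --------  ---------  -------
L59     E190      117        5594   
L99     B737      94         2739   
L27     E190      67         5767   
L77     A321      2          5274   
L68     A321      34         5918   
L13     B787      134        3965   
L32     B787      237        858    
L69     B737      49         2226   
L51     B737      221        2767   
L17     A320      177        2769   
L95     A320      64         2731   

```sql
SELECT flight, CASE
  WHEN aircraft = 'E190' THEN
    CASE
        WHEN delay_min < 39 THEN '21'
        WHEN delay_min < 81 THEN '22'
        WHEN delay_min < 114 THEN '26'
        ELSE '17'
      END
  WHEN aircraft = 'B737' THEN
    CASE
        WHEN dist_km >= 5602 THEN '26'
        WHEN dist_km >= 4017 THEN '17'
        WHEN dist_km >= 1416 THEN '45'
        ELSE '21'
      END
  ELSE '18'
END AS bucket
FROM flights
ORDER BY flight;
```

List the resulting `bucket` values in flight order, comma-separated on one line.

18, 18, 22, 18, 45, 17, 18, 45, 18, 18, 45

flight=L13: aircraft='B787' → outer ELSE → 18
flight=L17: aircraft='A320' → outer ELSE → 18
flight=L27: aircraft='E190' → inner[delay_min < 81] → 22
flight=L32: aircraft='B787' → outer ELSE → 18
flight=L51: aircraft='B737' → inner[dist_km >= 1416] → 45
flight=L59: aircraft='E190' → inner[ELSE] → 17
flight=L68: aircraft='A321' → outer ELSE → 18
flight=L69: aircraft='B737' → inner[dist_km >= 1416] → 45
flight=L77: aircraft='A321' → outer ELSE → 18
flight=L95: aircraft='A320' → outer ELSE → 18
flight=L99: aircraft='B737' → inner[dist_km >= 1416] → 45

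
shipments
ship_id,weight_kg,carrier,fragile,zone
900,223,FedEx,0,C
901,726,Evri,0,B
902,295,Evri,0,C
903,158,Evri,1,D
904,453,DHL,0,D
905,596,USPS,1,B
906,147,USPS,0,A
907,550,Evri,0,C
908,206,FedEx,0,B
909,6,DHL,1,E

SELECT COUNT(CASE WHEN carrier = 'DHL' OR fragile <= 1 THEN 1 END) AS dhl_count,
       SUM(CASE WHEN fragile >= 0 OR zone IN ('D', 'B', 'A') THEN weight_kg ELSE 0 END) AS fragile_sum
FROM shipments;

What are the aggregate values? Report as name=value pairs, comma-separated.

dhl_count=10, fragile_sum=3360

[dhl_count: carrier = 'DHL' OR fragile <= 1]
ship_id=900: ✓ → 1
ship_id=901: ✓ → 1
ship_id=902: ✓ → 1
ship_id=903: ✓ → 1
ship_id=904: ✓ → 1
ship_id=905: ✓ → 1
ship_id=906: ✓ → 1
ship_id=907: ✓ → 1
ship_id=908: ✓ → 1
ship_id=909: ✓ → 1
dhl_count = COUNT(1, 1, 1, 1, 1, 1, 1, 1, 1, 1) = 10
—
[fragile_sum: fragile >= 0 OR zone IN ('D', 'B', 'A')]
ship_id=900: ✓ → 223
ship_id=901: ✓ → 726
ship_id=902: ✓ → 295
ship_id=903: ✓ → 158
ship_id=904: ✓ → 453
ship_id=905: ✓ → 596
ship_id=906: ✓ → 147
ship_id=907: ✓ → 550
ship_id=908: ✓ → 206
ship_id=909: ✓ → 6
fragile_sum = 223 + 726 + 295 + 158 + 453 + 596 + 147 + 550 + 206 + 6 = 3360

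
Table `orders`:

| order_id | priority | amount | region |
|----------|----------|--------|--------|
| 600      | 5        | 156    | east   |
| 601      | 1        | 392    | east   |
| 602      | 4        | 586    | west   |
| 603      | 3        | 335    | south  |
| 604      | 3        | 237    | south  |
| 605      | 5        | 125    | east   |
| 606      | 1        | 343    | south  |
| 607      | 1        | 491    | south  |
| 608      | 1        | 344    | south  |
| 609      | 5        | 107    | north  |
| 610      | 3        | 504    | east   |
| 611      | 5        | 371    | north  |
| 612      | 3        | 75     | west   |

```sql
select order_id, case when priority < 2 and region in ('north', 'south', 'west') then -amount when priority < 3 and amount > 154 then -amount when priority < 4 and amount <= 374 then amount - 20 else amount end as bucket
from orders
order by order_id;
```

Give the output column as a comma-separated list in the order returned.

order_id=600: ELSE → 156
order_id=601: priority < 3 and amount > 154 → -392
order_id=602: ELSE → 586
order_id=603: priority < 4 and amount <= 374 → 315
order_id=604: priority < 4 and amount <= 374 → 217
order_id=605: ELSE → 125
order_id=606: priority < 2 and region in ('north', 'south', 'west') → -343
order_id=607: priority < 2 and region in ('north', 'south', 'west') → -491
order_id=608: priority < 2 and region in ('north', 'south', 'west') → -344
order_id=609: ELSE → 107
order_id=610: ELSE → 504
order_id=611: ELSE → 371
order_id=612: priority < 4 and amount <= 374 → 55

156, -392, 586, 315, 217, 125, -343, -491, -344, 107, 504, 371, 55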